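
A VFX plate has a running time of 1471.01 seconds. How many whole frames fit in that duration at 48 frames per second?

70608 frames

Frames = 1471.01 × 48 = 1765212/25 ≈ 70608.4800.
Complete frames: 70608.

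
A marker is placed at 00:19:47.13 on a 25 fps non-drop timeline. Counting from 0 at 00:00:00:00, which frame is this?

Total seconds to the label: (0 × 3600 + 19 × 60 + 47) = 1187.
Frame index = 1187 × 25 + 13 = 29688.

frame 29688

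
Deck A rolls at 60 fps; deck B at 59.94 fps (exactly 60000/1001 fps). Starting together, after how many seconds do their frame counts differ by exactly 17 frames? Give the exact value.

17017/60 seconds

The gap grows by |60000/1001 − 60| = 60/1001 frames per second.
Time for a 17-frame gap: 17 ÷ (60/1001) = 17017/60 s.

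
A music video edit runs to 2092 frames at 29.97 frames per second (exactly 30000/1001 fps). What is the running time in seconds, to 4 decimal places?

69.8031 seconds

Running time = 2092 × 1001/30000 = 523523/7500 s ≈ 69.8031 s.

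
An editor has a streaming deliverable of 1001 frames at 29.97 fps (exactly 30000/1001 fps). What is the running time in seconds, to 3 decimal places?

Running time = 1001 × 1001/30000 = 1002001/30000 s ≈ 33.400 s.

33.400 seconds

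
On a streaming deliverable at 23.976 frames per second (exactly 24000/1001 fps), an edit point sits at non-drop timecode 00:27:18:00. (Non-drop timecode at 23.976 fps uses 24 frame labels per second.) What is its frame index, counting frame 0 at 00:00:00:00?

39312

Total seconds to the label: (0 × 3600 + 27 × 60 + 18) = 1638.
Frame index = 1638 × 24 + 0 = 39312.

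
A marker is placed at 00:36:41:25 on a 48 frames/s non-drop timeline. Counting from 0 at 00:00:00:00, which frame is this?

frame 105673

Total seconds to the label: (0 × 3600 + 36 × 60 + 41) = 2201.
Frame index = 2201 × 48 + 25 = 105673.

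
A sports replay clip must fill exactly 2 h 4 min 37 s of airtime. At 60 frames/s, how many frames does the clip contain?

448620 frames

2 h 4 min 37 s = 7477 s.
Frames = 7477 × 60 = 448620.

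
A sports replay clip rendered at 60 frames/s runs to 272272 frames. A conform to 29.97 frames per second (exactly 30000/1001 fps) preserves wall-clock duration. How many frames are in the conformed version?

Target frames = source frames × (target rate / source rate) = 272272 × (30000/1001)/(60) = 272272 × 500/1001 = 136000.

136000 frames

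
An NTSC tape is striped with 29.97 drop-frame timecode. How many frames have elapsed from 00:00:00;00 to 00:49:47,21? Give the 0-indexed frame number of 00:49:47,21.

89541

As if non-drop at 30 labels/s: (0 × 3600 + 49 × 60 + 47) × 30 + 21 = 89631.
Minute boundaries passed: 49; those not divisible by 10: 49 − 4 = 45; dropped labels = 2 × 45 = 90.
Actual frame index = 89631 − 90 = 89541.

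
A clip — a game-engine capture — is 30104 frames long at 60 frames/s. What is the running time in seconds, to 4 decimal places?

501.7333 seconds

Running time = 30104 × 1/60 = 7526/15 s ≈ 501.7333 s.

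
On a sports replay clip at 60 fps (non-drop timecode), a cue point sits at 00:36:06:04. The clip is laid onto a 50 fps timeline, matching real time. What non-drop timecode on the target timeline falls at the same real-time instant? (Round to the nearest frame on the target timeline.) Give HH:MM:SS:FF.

00:36:06:03

Source frame index: (0×3600 + 36×60 + 6) × 60 + 4 = 129964.
Real time: 129964 / (60) = 32491/15 s.
Target frame: (32491/15) × (50) = 324910/3 ≈ 108303.333 → 108303.
At 50 labels/s: frame 108303 → 00:36:06:03.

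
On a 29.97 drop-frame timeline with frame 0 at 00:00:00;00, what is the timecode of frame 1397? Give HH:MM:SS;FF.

Ten DF minutes hold 17982 frames, so frame 1397 lies in block 0 (frames 0–17981) with 1397 frames into that block.
The block's first minute is 1800 frames and the rest 1798 each; 1397 frames reaches minute 0, so 0 × 18 + 0 × 2 = 0 labels have been skipped so far.
Adding those back, label number 1397 + 0 = 1397 at 30 labels/s is 46 s + 17 f = 0 h 0 min 46 s frame 17, i.e. 00:00:46;17.

00:00:46;17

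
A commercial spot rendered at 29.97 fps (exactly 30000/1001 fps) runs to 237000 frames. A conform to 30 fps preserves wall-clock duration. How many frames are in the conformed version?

Target frames = source frames × (target rate / source rate) = 237000 × (30)/(30000/1001) = 237000 × 1001/1000 = 237237.

237237 frames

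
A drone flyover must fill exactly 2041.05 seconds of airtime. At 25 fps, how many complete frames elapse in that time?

51026 frames

Frames = 2041.05 × 25 = 204105/4 ≈ 51026.2500.
Complete frames: 51026.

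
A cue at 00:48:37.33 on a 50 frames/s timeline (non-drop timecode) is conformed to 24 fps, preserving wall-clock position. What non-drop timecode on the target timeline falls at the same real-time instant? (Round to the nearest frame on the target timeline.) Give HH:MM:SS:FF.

00:48:37:16

Source frame index: (0×3600 + 48×60 + 37) × 50 + 33 = 145883.
Real time: 145883 / (50) = 145883/50 s.
Target frame: (145883/50) × (24) = 1750596/25 ≈ 70023.840 → 70024.
At 24 labels/s: frame 70024 → 00:48:37:16.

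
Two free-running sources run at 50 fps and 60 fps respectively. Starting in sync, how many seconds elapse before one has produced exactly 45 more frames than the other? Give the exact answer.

The gap grows by |60 − 50| = 10 frames per second.
Time for a 45-frame gap: 45 ÷ (10) = 4.5 s.

4.5 seconds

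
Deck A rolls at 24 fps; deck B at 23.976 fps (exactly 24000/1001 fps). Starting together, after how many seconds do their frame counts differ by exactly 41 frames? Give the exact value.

41041/24 seconds

The gap grows by |24000/1001 − 24| = 24/1001 frames per second.
Time for a 41-frame gap: 41 ÷ (24/1001) = 41041/24 s.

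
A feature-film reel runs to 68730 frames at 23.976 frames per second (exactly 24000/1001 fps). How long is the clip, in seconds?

Running time = 68730 / (24000/1001) = 2866.61375 s.

2866.61375 seconds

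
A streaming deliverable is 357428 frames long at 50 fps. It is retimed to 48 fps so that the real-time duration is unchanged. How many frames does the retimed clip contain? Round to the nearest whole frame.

343131 frames

Frames at target rate = 357428 × (48) / (50) = 8578272/25 ≈ 343130.880.
Nearest whole frame: 343131.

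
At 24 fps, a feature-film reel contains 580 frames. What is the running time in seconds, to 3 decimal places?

24.167 seconds

Running time = 580 × 1/24 = 145/6 s ≈ 24.167 s.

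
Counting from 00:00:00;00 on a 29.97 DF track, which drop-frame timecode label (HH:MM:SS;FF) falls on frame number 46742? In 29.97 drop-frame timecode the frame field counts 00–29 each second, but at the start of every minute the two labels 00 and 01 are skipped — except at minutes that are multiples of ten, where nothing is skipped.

Each 10-minute DF block holds 10 × 60 × 30 − 9 × 2 = 17982 frames. 46742 ÷ 17982 → 2 full blocks, remainder 10778.
Within the partial block the first minute is 1800 frames and each further minute 1798, so 5 further minute boundaries passed. Total skipped labels = 18 × 2 + 2 × 5 = 46.
Non-drop label index = 46742 + 46 = 46788; at 30 labels/s that is 00:25:59:18, i.e. DF 00:25:59;18.

00:25:59;18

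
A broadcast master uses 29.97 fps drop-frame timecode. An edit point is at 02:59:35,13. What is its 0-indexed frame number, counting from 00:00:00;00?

Complete 10-minute blocks: 17, each 17982 frames → 305694.
Remaining 9 whole minutes in the current block: 1800 + 8 × 1798 = 16184 frames.
Within the current minute: 35 × 30 + 13 − 2 = 1061 (labels ;00/;01 skipped at this minute). Total = 305694 + 16184 + 1061 = 322939.

322939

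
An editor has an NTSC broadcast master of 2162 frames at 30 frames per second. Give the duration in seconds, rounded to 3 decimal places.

72.067 seconds

Running time = 2162 × 1/30 = 1081/15 s ≈ 72.067 s.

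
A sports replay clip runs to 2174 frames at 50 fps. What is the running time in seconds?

43.48 seconds

Running time = 2174 / (50) = 43.48 s.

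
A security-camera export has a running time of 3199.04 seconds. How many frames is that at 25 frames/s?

79976 frames

Frames = 3199.04 × 25 = 79976.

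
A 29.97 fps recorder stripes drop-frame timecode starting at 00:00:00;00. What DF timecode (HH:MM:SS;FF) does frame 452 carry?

Each 10-minute DF block holds 10 × 60 × 30 − 9 × 2 = 17982 frames. 452 ÷ 17982 → 0 full blocks, remainder 452.
Within the partial block the first minute is 1800 frames and each further minute 1798, so 0 further minute boundaries passed. Total skipped labels = 18 × 0 + 2 × 0 = 0.
Non-drop label index = 452 + 0 = 452; at 30 labels/s that is 00:00:15:02, i.e. DF 00:00:15;02.

00:00:15;02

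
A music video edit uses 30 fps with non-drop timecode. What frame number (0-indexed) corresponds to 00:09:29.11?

Total seconds to the label: (0 × 3600 + 9 × 60 + 29) = 569.
Frame index = 569 × 30 + 11 = 17081.

17081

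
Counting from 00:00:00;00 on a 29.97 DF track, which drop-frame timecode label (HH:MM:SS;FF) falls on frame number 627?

Each 10-minute DF block holds 10 × 60 × 30 − 9 × 2 = 17982 frames. 627 ÷ 17982 → 0 full blocks, remainder 627.
Within the partial block the first minute is 1800 frames and each further minute 1798, so 0 further minute boundaries passed. Total skipped labels = 18 × 0 + 2 × 0 = 0.
Non-drop label index = 627 + 0 = 627; at 30 labels/s that is 00:00:20:27, i.e. DF 00:00:20;27.

00:00:20;27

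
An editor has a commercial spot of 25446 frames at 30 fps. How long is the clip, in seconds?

848.2 seconds

Running time = 25446 / (30) = 848.2 s.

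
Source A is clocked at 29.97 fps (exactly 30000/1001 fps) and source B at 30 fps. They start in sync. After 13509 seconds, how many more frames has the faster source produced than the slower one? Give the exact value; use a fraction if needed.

405270/1001 frames

A emits 30000/1001 × 13509 = 405270000/1001 frames; B emits 30 × 13509 = 405270.
Difference = 405270/1001 frames (≈ 404.8651); B is ahead of A.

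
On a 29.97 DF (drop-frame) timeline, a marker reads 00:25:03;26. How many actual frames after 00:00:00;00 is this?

Complete 10-minute blocks: 2, each 17982 frames → 35964.
Remaining 5 whole minutes in the current block: 1800 + 4 × 1798 = 8992 frames.
Within the current minute: 3 × 30 + 26 − 2 = 114 (labels ;00/;01 skipped at this minute). Total = 35964 + 8992 + 114 = 45070.

45070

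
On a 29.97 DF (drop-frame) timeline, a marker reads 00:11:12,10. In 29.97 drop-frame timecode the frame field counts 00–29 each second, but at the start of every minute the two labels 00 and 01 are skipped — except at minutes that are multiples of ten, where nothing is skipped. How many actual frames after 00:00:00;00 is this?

20150

As if non-drop at 30 labels/s: (0 × 3600 + 11 × 60 + 12) × 30 + 10 = 20170.
Minute boundaries passed: 11; those not divisible by 10: 11 − 1 = 10; dropped labels = 2 × 10 = 20.
Actual frame index = 20170 − 20 = 20150.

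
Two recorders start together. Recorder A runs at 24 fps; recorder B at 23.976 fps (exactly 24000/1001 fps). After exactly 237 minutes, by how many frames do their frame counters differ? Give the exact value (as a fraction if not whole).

341280/1001 frames

237 min = 14220 s.
A emits 24 × 14220 = 341280 frames; B emits 24000/1001 × 14220 = 341280000/1001.
Difference = 341280/1001 frames (≈ 340.9391); B is behind A.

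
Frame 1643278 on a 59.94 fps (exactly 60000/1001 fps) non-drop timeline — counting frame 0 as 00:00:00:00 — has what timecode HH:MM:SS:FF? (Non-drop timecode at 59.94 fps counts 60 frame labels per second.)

07:36:27:58

1643278 ÷ 60 = 27387 full seconds, remainder 58 frames.
27387 s = 7 h 36 min 27 s.
Timecode: 07:36:27:58.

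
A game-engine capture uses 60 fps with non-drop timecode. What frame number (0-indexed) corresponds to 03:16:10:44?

Total seconds to the label: (3 × 3600 + 16 × 60 + 10) = 11770.
Frame index = 11770 × 60 + 44 = 706244.

706244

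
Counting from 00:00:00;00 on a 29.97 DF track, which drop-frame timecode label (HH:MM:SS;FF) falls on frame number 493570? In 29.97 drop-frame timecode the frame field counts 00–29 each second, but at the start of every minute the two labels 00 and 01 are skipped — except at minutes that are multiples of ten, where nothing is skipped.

04:34:28;24

Each 10-minute DF block holds 10 × 60 × 30 − 9 × 2 = 17982 frames. 493570 ÷ 17982 → 27 full blocks, remainder 8056.
Within the partial block the first minute is 1800 frames and each further minute 1798, so 4 further minute boundaries passed. Total skipped labels = 18 × 27 + 2 × 4 = 494.
Non-drop label index = 493570 + 494 = 494064; at 30 labels/s that is 04:34:28:24, i.e. DF 04:34:28;24.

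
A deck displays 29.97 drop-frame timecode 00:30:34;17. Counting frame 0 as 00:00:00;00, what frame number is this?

As if non-drop at 30 labels/s: (0 × 3600 + 30 × 60 + 34) × 30 + 17 = 55037.
Minute boundaries passed: 30; those not divisible by 10: 30 − 3 = 27; dropped labels = 2 × 27 = 54.
Actual frame index = 55037 − 54 = 54983.

54983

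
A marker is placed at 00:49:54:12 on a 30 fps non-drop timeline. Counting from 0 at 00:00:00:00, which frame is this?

Total seconds to the label: (0 × 3600 + 49 × 60 + 54) = 2994.
Frame index = 2994 × 30 + 12 = 89832.

frame 89832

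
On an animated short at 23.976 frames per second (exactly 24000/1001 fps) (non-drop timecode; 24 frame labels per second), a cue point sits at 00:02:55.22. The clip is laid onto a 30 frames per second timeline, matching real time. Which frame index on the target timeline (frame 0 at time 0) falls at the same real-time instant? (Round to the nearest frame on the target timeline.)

Source frame index: (0×3600 + 2×60 + 55) × 24 + 22 = 4222.
Real time: 4222 / (24000/1001) = 2113111/12000 s.
Target frame: (2113111/12000) × (30) = 2113111/400 ≈ 5282.778 → 5283.

frame 5283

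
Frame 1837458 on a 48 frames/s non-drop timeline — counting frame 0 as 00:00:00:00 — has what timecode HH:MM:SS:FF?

10:38:00:18

1837458 ÷ 48 = 38280 full seconds, remainder 18 frames.
38280 s = 10 h 38 min 0 s.
Timecode: 10:38:00:18.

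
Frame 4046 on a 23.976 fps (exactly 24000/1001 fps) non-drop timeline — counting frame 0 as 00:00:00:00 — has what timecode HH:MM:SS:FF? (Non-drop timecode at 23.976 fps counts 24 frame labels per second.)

4046 ÷ 24 = 168 full seconds, remainder 14 frames.
168 s = 0 h 2 min 48 s.
Timecode: 00:02:48:14.

00:02:48:14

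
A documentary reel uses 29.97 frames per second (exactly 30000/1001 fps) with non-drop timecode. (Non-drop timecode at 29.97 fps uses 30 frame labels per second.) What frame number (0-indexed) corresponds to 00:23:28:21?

frame 42261

Total seconds to the label: (0 × 3600 + 23 × 60 + 28) = 1408.
Frame index = 1408 × 30 + 21 = 42261.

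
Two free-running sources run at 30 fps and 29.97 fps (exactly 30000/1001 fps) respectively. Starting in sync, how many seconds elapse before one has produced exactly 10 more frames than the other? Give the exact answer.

The gap grows by |30000/1001 − 30| = 30/1001 frames per second.
Time for a 10-frame gap: 10 ÷ (30/1001) = 1001/3 s.

1001/3 seconds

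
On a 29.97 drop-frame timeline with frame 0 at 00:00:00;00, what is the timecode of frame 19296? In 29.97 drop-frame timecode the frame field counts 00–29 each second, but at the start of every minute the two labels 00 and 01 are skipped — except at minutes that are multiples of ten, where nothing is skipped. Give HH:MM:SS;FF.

Ten DF minutes hold 17982 frames, so frame 19296 lies in block 1 (frames 17982–35963) with 1314 frames into that block.
The block's first minute is 1800 frames and the rest 1798 each; 1314 frames reaches minute 0, so 1 × 18 + 0 × 2 = 18 labels have been skipped so far.
Adding those back, label number 19296 + 18 = 19314 at 30 labels/s is 643 s + 24 f = 0 h 10 min 43 s frame 24, i.e. 00:10:43;24.

00:10:43;24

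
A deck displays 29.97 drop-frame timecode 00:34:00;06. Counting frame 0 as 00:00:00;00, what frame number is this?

As if non-drop at 30 labels/s: (0 × 3600 + 34 × 60 + 0) × 30 + 6 = 61206.
Minute boundaries passed: 34; those not divisible by 10: 34 − 3 = 31; dropped labels = 2 × 31 = 62.
Actual frame index = 61206 − 62 = 61144.

61144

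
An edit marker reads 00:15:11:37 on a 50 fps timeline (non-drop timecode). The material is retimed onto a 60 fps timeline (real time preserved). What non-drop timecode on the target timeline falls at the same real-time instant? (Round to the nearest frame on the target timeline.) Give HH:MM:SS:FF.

00:15:11:44

Source frame index: (0×3600 + 15×60 + 11) × 50 + 37 = 45587.
Real time: 45587 / (50) = 45587/50 s.
Target frame: (45587/50) × (60) = 273522/5 ≈ 54704.400 → 54704.
At 60 labels/s: frame 54704 → 00:15:11:44.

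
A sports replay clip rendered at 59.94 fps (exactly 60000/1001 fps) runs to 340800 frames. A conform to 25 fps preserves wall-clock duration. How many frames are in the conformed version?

Target frames = source frames × (target rate / source rate) = 340800 × (25)/(60000/1001) = 340800 × 1001/2400 = 142142.

142142 frames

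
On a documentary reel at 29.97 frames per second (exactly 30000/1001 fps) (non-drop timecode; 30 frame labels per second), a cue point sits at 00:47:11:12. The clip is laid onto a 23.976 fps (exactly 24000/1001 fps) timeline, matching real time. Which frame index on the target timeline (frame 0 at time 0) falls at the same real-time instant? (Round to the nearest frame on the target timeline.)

Source frame index: (0×3600 + 47×60 + 11) × 30 + 12 = 84942.
Real time: 84942 / (30000/1001) = 14171157/5000 s.
Target frame: (14171157/5000) × (24000/1001) = 339768/5 ≈ 67953.600 → 67954.

frame 67954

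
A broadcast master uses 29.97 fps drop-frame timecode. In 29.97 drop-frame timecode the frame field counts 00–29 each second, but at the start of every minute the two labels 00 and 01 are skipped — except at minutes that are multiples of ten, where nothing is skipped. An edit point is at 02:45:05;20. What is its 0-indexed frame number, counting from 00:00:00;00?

As if non-drop at 30 labels/s: (2 × 3600 + 45 × 60 + 5) × 30 + 20 = 297170.
Minute boundaries passed: 165; those not divisible by 10: 165 − 16 = 149; dropped labels = 2 × 149 = 298.
Actual frame index = 297170 − 298 = 296872.

296872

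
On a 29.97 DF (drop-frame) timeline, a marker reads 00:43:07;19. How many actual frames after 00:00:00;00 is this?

77551

Complete 10-minute blocks: 4, each 17982 frames → 71928.
Remaining 3 whole minutes in the current block: 1800 + 2 × 1798 = 5396 frames.
Within the current minute: 7 × 30 + 19 − 2 = 227 (labels ;00/;01 skipped at this minute). Total = 71928 + 5396 + 227 = 77551.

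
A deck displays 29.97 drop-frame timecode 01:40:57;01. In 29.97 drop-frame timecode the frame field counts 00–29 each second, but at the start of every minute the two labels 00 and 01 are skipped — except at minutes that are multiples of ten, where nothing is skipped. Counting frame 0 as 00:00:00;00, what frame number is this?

As if non-drop at 30 labels/s: (1 × 3600 + 40 × 60 + 57) × 30 + 1 = 181711.
Minute boundaries passed: 100; those not divisible by 10: 100 − 10 = 90; dropped labels = 2 × 90 = 180.
Actual frame index = 181711 − 180 = 181531.

181531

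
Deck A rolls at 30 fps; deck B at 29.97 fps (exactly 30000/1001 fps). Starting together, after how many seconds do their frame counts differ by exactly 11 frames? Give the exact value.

The gap grows by |30000/1001 − 30| = 30/1001 frames per second.
Time for a 11-frame gap: 11 ÷ (30/1001) = 11011/30 s.

11011/30 seconds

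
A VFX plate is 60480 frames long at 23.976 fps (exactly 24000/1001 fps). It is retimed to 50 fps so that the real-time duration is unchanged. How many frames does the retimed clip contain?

126126 frames

Target frames = source frames × (target rate / source rate) = 60480 × (50)/(24000/1001) = 60480 × 1001/480 = 126126.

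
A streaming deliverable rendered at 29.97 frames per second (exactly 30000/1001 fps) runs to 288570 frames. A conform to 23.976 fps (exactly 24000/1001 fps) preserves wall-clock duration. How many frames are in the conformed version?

230856 frames

Target frames = source frames × (target rate / source rate) = 288570 × (24000/1001)/(30000/1001) = 288570 × 4/5 = 230856.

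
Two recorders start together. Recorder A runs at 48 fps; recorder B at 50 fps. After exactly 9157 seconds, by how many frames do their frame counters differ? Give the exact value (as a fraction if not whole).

18314 frames

A emits 48 × 9157 = 439536 frames; B emits 50 × 9157 = 457850.
Difference = 18314 frames; B is ahead of A.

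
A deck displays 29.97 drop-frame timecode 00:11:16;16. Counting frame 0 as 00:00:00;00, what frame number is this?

As if non-drop at 30 labels/s: (0 × 3600 + 11 × 60 + 16) × 30 + 16 = 20296.
Minute boundaries passed: 11; those not divisible by 10: 11 − 1 = 10; dropped labels = 2 × 10 = 20.
Actual frame index = 20296 − 20 = 20276.

20276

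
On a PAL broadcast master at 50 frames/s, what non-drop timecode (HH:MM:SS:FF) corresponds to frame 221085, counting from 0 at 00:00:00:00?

221085 ÷ 50 = 4421 full seconds, remainder 35 frames.
4421 s = 1 h 13 min 41 s.
Timecode: 01:13:41:35.

01:13:41:35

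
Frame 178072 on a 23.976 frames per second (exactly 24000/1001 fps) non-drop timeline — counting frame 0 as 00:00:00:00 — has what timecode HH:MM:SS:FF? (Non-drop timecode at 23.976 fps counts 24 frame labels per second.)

02:03:39:16

178072 ÷ 24 = 7419 full seconds, remainder 16 frames.
7419 s = 2 h 3 min 39 s.
Timecode: 02:03:39:16.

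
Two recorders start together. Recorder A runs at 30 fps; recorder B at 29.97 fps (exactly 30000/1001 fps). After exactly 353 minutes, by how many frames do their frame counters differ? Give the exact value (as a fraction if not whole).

635400/1001 frames

353 min = 21180 s.
A emits 30 × 21180 = 635400 frames; B emits 30000/1001 × 21180 = 635400000/1001.
Difference = 635400/1001 frames (≈ 634.7652); B is behind A.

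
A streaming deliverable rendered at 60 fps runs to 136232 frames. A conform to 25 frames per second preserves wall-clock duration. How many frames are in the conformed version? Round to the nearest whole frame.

Frames at target rate = 136232 × (25) / (60) = 170290/3 ≈ 56763.333.
Nearest whole frame: 56763.

56763 frames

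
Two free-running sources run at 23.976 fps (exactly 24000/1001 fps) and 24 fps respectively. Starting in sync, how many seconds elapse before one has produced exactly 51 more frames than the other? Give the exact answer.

The gap grows by |24 − 24000/1001| = 24/1001 frames per second.
Time for a 51-frame gap: 51 ÷ (24/1001) = 2127.125 s.

2127.125 seconds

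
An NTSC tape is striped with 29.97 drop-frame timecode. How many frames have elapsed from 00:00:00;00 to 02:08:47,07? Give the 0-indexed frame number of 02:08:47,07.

As if non-drop at 30 labels/s: (2 × 3600 + 8 × 60 + 47) × 30 + 7 = 231817.
Minute boundaries passed: 128; those not divisible by 10: 128 − 12 = 116; dropped labels = 2 × 116 = 232.
Actual frame index = 231817 − 232 = 231585.

231585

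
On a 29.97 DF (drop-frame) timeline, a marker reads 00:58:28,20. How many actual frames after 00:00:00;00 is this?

105154

Complete 10-minute blocks: 5, each 17982 frames → 89910.
Remaining 8 whole minutes in the current block: 1800 + 7 × 1798 = 14386 frames.
Within the current minute: 28 × 30 + 20 − 2 = 858 (labels ;00/;01 skipped at this minute). Total = 89910 + 14386 + 858 = 105154.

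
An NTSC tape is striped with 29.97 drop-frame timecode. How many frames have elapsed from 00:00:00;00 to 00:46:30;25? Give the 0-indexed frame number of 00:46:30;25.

83641

Complete 10-minute blocks: 4, each 17982 frames → 71928.
Remaining 6 whole minutes in the current block: 1800 + 5 × 1798 = 10790 frames.
Within the current minute: 30 × 30 + 25 − 2 = 923 (labels ;00/;01 skipped at this minute). Total = 71928 + 10790 + 923 = 83641.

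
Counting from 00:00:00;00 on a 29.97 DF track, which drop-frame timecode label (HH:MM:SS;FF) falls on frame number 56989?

00:31:41;15

Ten DF minutes hold 17982 frames, so frame 56989 lies in block 3 (frames 53946–71927) with 3043 frames into that block.
The block's first minute is 1800 frames and the rest 1798 each; 3043 frames reaches minute 1, so 3 × 18 + 1 × 2 = 56 labels have been skipped so far.
Adding those back, label number 56989 + 56 = 57045 at 30 labels/s is 1901 s + 15 f = 0 h 31 min 41 s frame 15, i.e. 00:31:41;15.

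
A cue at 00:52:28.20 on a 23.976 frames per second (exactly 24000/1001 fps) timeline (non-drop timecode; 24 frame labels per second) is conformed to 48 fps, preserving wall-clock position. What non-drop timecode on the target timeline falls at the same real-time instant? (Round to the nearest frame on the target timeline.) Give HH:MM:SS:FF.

00:52:31:47

Source frame index: (0×3600 + 52×60 + 28) × 24 + 20 = 75572.
Real time: 75572 / (24000/1001) = 18911893/6000 s.
Target frame: (18911893/6000) × (48) = 18911893/125 ≈ 151295.144 → 151295.
At 48 labels/s: frame 151295 → 00:52:31:47.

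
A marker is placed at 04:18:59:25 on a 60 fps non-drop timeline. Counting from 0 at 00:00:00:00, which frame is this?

frame 932365

Total seconds to the label: (4 × 3600 + 18 × 60 + 59) = 15539.
Frame index = 15539 × 60 + 25 = 932365.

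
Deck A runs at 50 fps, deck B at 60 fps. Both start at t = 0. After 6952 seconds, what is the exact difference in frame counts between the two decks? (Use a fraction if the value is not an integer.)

A emits 50 × 6952 = 347600 frames; B emits 60 × 6952 = 417120.
Difference = 69520 frames; B is ahead of A.

69520 frames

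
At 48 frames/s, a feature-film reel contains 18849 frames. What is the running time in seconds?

Running time = 18849 / (48) = 392.6875 s.

392.6875 seconds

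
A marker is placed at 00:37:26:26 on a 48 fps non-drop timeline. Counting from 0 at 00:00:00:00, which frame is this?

frame 107834

Total seconds to the label: (0 × 3600 + 37 × 60 + 26) = 2246.
Frame index = 2246 × 48 + 26 = 107834.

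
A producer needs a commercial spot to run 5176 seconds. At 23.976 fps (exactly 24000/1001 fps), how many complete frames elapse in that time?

Frames = 5176 × 24000/1001 = 124224000/1001 ≈ 124099.9001.
Complete frames: 124099.

124099 frames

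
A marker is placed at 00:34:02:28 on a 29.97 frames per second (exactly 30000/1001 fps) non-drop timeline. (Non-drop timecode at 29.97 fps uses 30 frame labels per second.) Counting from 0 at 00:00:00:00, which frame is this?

61288

Total seconds to the label: (0 × 3600 + 34 × 60 + 2) = 2042.
Frame index = 2042 × 30 + 28 = 61288.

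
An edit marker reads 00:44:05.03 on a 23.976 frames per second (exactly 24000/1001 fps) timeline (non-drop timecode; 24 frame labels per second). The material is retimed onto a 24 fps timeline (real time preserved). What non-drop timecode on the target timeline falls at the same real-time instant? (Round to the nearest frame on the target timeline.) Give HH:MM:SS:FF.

00:44:07:18

Source frame index: (0×3600 + 44×60 + 5) × 24 + 3 = 63483.
Real time: 63483 / (24000/1001) = 21182161/8000 s.
Target frame: (21182161/8000) × (24) = 63546483/1000 ≈ 63546.483 → 63546.
At 24 labels/s: frame 63546 → 00:44:07:18.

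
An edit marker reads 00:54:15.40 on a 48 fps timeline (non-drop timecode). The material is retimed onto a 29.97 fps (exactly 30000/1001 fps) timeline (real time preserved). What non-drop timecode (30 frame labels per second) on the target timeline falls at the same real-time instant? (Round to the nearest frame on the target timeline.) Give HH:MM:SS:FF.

00:54:12:17

Source frame index: (0×3600 + 54×60 + 15) × 48 + 40 = 156280.
Real time: 156280 / (48) = 19535/6 s.
Target frame: (19535/6) × (30000/1001) = 97675000/1001 ≈ 97577.423 → 97577.
At 30 labels/s: frame 97577 → 00:54:12:17.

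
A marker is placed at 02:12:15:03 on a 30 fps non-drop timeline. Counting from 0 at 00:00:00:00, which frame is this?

Total seconds to the label: (2 × 3600 + 12 × 60 + 15) = 7935.
Frame index = 7935 × 30 + 3 = 238053.

238053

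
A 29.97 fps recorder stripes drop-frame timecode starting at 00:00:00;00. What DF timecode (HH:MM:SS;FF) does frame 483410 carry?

Ten DF minutes hold 17982 frames, so frame 483410 lies in block 26 (frames 467532–485513) with 15878 frames into that block.
The block's first minute is 1800 frames and the rest 1798 each; 15878 frames reaches minute 8, so 26 × 18 + 8 × 2 = 484 labels have been skipped so far.
Adding those back, label number 483410 + 484 = 483894 at 30 labels/s is 16129 s + 24 f = 4 h 28 min 49 s frame 24, i.e. 04:28:49;24.

04:28:49;24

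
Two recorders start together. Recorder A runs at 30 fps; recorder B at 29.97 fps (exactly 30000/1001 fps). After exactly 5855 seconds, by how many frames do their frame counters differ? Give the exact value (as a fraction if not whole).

A emits 30 × 5855 = 175650 frames; B emits 30000/1001 × 5855 = 175650000/1001.
Difference = 175650/1001 frames (≈ 175.4745); B is behind A.

175650/1001 frames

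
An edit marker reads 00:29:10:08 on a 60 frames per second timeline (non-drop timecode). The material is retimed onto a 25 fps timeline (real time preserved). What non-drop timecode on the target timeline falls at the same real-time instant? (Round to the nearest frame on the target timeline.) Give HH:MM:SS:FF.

00:29:10:03

Source frame index: (0×3600 + 29×60 + 10) × 60 + 8 = 105008.
Real time: 105008 / (60) = 26252/15 s.
Target frame: (26252/15) × (25) = 131260/3 ≈ 43753.333 → 43753.
At 25 labels/s: frame 43753 → 00:29:10:03.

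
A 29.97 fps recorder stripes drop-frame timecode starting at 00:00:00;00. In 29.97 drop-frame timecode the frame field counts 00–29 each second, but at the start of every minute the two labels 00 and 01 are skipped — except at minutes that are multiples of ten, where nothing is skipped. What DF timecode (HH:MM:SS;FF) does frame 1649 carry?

00:00:54;29

Ten DF minutes hold 17982 frames, so frame 1649 lies in block 0 (frames 0–17981) with 1649 frames into that block.
The block's first minute is 1800 frames and the rest 1798 each; 1649 frames reaches minute 0, so 0 × 18 + 0 × 2 = 0 labels have been skipped so far.
Adding those back, label number 1649 + 0 = 1649 at 30 labels/s is 54 s + 29 f = 0 h 0 min 54 s frame 29, i.e. 00:00:54;29.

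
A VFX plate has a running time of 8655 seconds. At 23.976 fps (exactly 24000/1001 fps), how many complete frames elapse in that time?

207512 frames

Frames = 8655 × 24000/1001 = 207720000/1001 ≈ 207512.4875.
Complete frames: 207512.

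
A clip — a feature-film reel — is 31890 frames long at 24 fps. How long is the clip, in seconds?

1328.75 seconds

Running time = 31890 / (24) = 1328.75 s.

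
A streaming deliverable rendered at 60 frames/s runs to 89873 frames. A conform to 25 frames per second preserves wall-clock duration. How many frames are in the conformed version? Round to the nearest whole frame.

37447 frames

Frames at target rate = 89873 × (25) / (60) = 449365/12 ≈ 37447.083.
Nearest whole frame: 37447.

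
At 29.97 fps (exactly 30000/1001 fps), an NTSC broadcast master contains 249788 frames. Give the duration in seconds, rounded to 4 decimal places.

8334.5929 seconds

Running time = 249788 × 1001/30000 = 62509447/7500 s ≈ 8334.5929 s.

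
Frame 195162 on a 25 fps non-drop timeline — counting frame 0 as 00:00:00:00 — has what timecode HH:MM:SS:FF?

02:10:06:12

195162 ÷ 25 = 7806 full seconds, remainder 12 frames.
7806 s = 2 h 10 min 6 s.
Timecode: 02:10:06:12.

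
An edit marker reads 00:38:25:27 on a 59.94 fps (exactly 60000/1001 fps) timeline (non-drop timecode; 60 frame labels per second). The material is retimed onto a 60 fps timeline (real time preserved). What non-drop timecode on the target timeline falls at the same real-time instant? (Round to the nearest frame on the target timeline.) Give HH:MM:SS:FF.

00:38:27:45

Source frame index: (0×3600 + 38×60 + 25) × 60 + 27 = 138327.
Real time: 138327 / (60000/1001) = 46155109/20000 s.
Target frame: (46155109/20000) × (60) = 138465327/1000 ≈ 138465.327 → 138465.
At 60 labels/s: frame 138465 → 00:38:27:45.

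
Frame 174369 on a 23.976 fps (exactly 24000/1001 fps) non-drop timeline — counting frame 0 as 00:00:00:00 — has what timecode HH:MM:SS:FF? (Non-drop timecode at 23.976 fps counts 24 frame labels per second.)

174369 ÷ 24 = 7265 full seconds, remainder 9 frames.
7265 s = 2 h 1 min 5 s.
Timecode: 02:01:05:09.

02:01:05:09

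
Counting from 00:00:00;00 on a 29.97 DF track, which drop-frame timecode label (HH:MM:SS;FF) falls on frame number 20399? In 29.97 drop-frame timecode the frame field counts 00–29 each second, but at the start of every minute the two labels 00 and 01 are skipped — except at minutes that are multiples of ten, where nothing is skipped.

00:11:20;19

Ten DF minutes hold 17982 frames, so frame 20399 lies in block 1 (frames 17982–35963) with 2417 frames into that block.
The block's first minute is 1800 frames and the rest 1798 each; 2417 frames reaches minute 1, so 1 × 18 + 1 × 2 = 20 labels have been skipped so far.
Adding those back, label number 20399 + 20 = 20419 at 30 labels/s is 680 s + 19 f = 0 h 11 min 20 s frame 19, i.e. 00:11:20;19.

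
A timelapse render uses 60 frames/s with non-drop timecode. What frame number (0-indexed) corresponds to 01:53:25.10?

Total seconds to the label: (1 × 3600 + 53 × 60 + 25) = 6805.
Frame index = 6805 × 60 + 10 = 408310.

408310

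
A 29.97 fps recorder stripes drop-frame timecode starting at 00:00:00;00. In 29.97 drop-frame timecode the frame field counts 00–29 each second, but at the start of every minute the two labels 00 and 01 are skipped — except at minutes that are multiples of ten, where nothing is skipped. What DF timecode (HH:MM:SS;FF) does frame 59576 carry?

Ten DF minutes hold 17982 frames, so frame 59576 lies in block 3 (frames 53946–71927) with 5630 frames into that block.
The block's first minute is 1800 frames and the rest 1798 each; 5630 frames reaches minute 3, so 3 × 18 + 3 × 2 = 60 labels have been skipped so far.
Adding those back, label number 59576 + 60 = 59636 at 30 labels/s is 1987 s + 26 f = 0 h 33 min 7 s frame 26, i.e. 00:33:07;26.

00:33:07;26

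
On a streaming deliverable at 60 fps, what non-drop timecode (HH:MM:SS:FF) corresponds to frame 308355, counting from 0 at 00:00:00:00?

308355 ÷ 60 = 5139 full seconds, remainder 15 frames.
5139 s = 1 h 25 min 39 s.
Timecode: 01:25:39:15.

01:25:39:15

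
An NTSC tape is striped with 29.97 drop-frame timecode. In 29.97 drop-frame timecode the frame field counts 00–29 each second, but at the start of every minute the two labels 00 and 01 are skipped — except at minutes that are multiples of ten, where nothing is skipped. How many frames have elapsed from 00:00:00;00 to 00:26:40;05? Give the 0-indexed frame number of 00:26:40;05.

47957

As if non-drop at 30 labels/s: (0 × 3600 + 26 × 60 + 40) × 30 + 5 = 48005.
Minute boundaries passed: 26; those not divisible by 10: 26 − 2 = 24; dropped labels = 2 × 24 = 48.
Actual frame index = 48005 − 48 = 47957.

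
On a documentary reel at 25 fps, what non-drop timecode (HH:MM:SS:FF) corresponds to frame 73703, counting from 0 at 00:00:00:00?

00:49:08:03

73703 ÷ 25 = 2948 full seconds, remainder 3 frames.
2948 s = 0 h 49 min 8 s.
Timecode: 00:49:08:03.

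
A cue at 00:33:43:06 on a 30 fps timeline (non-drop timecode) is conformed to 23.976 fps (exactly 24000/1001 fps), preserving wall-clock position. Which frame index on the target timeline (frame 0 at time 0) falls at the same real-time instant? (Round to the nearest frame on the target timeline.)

frame 48508

Source frame index: (0×3600 + 33×60 + 43) × 30 + 6 = 60696.
Real time: 60696 / (30) = 10116/5 s.
Target frame: (10116/5) × (24000/1001) = 48556800/1001 ≈ 48508.292 → 48508.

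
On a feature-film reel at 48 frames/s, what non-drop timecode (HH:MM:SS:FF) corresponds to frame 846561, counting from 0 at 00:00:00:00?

846561 ÷ 48 = 17636 full seconds, remainder 33 frames.
17636 s = 4 h 53 min 56 s.
Timecode: 04:53:56:33.

04:53:56:33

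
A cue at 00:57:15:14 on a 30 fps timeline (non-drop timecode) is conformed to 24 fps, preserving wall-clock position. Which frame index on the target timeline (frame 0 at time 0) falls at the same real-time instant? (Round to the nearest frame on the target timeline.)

Source frame index: (0×3600 + 57×60 + 15) × 30 + 14 = 103064.
Real time: 103064 / (30) = 51532/15 s.
Target frame: (51532/15) × (24) = 412256/5 ≈ 82451.200 → 82451.

frame 82451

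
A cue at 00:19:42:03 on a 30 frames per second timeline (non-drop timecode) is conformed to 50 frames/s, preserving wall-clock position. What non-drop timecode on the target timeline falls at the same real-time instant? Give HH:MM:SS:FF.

00:19:42:05

Source frame index: (0×3600 + 19×60 + 42) × 30 + 3 = 35463.
Real time: 35463 / (30) = 11821/10 s.
Target frame: (11821/10) × (50) = 59105.
At 50 labels/s: frame 59105 → 00:19:42:05.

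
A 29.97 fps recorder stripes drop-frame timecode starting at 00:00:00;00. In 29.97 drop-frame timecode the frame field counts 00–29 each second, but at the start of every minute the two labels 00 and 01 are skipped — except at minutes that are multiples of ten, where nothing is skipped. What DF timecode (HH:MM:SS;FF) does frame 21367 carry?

Ten DF minutes hold 17982 frames, so frame 21367 lies in block 1 (frames 17982–35963) with 3385 frames into that block.
The block's first minute is 1800 frames and the rest 1798 each; 3385 frames reaches minute 1, so 1 × 18 + 1 × 2 = 20 labels have been skipped so far.
Adding those back, label number 21367 + 20 = 21387 at 30 labels/s is 712 s + 27 f = 0 h 11 min 52 s frame 27, i.e. 00:11:52;27.

00:11:52;27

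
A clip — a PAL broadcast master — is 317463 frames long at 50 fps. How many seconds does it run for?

Running time = 317463 / (50) = 6349.26 s.

6349.26 seconds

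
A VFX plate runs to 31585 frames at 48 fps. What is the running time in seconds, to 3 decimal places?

658.021 seconds

Running time = 31585 × 1/48 = 31585/48 s ≈ 658.021 s.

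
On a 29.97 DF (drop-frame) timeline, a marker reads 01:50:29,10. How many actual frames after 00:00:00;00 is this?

198682

Complete 10-minute blocks: 11, each 17982 frames → 197802.
Remaining 0 whole minutes in the current block: 0 frames.
Within the current minute: 29 × 30 + 10 = 880. Total = 197802 + 0 + 880 = 198682.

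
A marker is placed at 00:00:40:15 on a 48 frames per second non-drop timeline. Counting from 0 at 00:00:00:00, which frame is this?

frame 1935

Total seconds to the label: (0 × 3600 + 0 × 60 + 40) = 40.
Frame index = 40 × 48 + 15 = 1935.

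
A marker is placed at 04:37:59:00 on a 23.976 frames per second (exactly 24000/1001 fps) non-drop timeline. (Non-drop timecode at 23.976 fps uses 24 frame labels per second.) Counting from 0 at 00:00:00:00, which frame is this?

Total seconds to the label: (4 × 3600 + 37 × 60 + 59) = 16679.
Frame index = 16679 × 24 + 0 = 400296.

400296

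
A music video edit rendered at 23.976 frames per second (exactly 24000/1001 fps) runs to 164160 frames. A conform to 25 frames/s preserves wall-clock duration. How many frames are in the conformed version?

Target frames = source frames × (target rate / source rate) = 164160 × (25)/(24000/1001) = 164160 × 1001/960 = 171171.

171171 frames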